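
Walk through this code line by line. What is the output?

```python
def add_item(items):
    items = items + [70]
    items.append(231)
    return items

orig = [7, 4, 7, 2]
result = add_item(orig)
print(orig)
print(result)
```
[7, 4, 7, 2]
[7, 4, 7, 2, 70, 231]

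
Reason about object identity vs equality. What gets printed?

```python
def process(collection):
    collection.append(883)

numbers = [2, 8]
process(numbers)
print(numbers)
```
[2, 8, 883]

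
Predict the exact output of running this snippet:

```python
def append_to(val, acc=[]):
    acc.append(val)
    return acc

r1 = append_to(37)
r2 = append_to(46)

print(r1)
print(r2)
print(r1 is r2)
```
[37, 46]
[37, 46]
True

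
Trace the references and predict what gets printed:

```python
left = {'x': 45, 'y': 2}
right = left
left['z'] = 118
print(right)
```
{'x': 45, 'y': 2, 'z': 118}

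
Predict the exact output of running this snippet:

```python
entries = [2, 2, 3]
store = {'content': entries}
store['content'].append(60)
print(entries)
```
[2, 2, 3, 60]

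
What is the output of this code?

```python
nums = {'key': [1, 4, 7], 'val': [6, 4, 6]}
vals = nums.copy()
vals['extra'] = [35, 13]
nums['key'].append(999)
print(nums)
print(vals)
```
{'key': [1, 4, 7, 999], 'val': [6, 4, 6]}
{'key': [1, 4, 7, 999], 'val': [6, 4, 6], 'extra': [35, 13]}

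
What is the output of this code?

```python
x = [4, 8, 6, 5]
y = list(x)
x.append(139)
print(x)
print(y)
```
[4, 8, 6, 5, 139]
[4, 8, 6, 5]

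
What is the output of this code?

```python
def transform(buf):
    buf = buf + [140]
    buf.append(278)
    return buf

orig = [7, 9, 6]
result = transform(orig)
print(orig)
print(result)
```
[7, 9, 6]
[7, 9, 6, 140, 278]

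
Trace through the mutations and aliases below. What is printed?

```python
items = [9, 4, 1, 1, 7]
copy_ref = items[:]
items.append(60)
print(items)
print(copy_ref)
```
[9, 4, 1, 1, 7, 60]
[9, 4, 1, 1, 7]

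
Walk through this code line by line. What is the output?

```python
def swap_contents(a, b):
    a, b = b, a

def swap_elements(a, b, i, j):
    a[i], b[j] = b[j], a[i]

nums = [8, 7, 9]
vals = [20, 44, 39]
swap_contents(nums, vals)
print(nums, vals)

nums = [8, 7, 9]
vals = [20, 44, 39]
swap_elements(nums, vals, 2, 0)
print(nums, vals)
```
[8, 7, 9] [20, 44, 39]
[8, 7, 20] [9, 44, 39]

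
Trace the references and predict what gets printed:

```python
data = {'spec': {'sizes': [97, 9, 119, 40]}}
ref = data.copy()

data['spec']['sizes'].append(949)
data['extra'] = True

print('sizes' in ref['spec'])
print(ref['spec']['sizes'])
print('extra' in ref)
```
True
[97, 9, 119, 40, 949]
False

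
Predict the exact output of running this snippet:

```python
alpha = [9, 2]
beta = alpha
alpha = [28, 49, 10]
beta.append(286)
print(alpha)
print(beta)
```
[28, 49, 10]
[9, 2, 286]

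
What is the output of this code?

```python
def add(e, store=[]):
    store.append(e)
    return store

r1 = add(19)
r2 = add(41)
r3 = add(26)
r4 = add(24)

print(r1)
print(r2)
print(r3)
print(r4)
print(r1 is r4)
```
[19, 41, 26, 24]
[19, 41, 26, 24]
[19, 41, 26, 24]
[19, 41, 26, 24]
True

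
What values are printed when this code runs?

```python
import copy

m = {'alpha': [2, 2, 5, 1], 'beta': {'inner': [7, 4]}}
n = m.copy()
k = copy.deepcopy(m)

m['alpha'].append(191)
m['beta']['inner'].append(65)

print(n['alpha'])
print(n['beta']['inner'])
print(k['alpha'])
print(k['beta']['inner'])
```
[2, 2, 5, 1, 191]
[7, 4, 65]
[2, 2, 5, 1]
[7, 4]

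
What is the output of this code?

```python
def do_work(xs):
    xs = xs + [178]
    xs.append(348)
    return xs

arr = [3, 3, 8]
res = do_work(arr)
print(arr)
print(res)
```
[3, 3, 8]
[3, 3, 8, 178, 348]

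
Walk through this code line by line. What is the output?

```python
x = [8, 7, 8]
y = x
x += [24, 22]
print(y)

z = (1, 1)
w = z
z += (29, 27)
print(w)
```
[8, 7, 8, 24, 22]
(1, 1)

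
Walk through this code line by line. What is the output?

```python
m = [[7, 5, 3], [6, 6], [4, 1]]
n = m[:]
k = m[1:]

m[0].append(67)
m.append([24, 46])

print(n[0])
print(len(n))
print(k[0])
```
[7, 5, 3, 67]
3
[6, 6]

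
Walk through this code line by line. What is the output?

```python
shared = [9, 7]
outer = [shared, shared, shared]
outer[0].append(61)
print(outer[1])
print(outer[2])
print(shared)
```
[9, 7, 61]
[9, 7, 61]
[9, 7, 61]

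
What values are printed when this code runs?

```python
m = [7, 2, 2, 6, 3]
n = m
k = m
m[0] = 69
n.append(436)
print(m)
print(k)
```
[69, 2, 2, 6, 3, 436]
[69, 2, 2, 6, 3, 436]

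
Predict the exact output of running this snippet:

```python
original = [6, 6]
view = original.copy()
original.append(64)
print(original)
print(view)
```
[6, 6, 64]
[6, 6]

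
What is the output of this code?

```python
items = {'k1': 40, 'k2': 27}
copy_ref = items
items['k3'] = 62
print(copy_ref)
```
{'k1': 40, 'k2': 27, 'k3': 62}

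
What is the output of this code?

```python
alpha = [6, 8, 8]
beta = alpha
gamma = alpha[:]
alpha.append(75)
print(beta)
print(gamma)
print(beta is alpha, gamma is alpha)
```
[6, 8, 8, 75]
[6, 8, 8]
True False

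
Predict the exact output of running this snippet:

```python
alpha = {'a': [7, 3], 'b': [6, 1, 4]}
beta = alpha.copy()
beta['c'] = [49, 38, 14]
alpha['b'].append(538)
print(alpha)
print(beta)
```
{'a': [7, 3], 'b': [6, 1, 4, 538]}
{'a': [7, 3], 'b': [6, 1, 4, 538], 'c': [49, 38, 14]}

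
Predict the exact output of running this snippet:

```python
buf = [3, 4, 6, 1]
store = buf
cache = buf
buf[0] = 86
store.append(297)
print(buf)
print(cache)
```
[86, 4, 6, 1, 297]
[86, 4, 6, 1, 297]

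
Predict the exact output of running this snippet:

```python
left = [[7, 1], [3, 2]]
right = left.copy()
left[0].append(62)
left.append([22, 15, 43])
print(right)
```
[[7, 1, 62], [3, 2]]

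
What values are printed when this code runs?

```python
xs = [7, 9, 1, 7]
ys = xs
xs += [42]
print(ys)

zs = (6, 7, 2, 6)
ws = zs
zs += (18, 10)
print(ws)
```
[7, 9, 1, 7, 42]
(6, 7, 2, 6)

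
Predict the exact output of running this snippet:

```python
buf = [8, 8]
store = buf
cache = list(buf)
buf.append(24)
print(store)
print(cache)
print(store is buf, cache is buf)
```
[8, 8, 24]
[8, 8]
True False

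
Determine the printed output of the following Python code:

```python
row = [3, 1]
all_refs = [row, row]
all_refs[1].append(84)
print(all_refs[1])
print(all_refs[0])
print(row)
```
[3, 1, 84]
[3, 1, 84]
[3, 1, 84]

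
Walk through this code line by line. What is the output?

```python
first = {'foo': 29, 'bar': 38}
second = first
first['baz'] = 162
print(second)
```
{'foo': 29, 'bar': 38, 'baz': 162}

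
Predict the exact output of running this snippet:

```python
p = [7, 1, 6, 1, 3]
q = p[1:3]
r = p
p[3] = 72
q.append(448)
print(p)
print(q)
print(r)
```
[7, 1, 6, 72, 3]
[1, 6, 448]
[7, 1, 6, 72, 3]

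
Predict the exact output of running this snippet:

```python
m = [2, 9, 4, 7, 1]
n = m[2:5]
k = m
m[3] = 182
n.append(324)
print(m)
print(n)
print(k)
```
[2, 9, 4, 182, 1]
[4, 7, 1, 324]
[2, 9, 4, 182, 1]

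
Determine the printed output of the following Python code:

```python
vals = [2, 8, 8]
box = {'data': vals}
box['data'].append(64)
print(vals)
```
[2, 8, 8, 64]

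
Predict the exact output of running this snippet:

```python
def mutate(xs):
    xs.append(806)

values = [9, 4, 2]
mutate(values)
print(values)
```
[9, 4, 2, 806]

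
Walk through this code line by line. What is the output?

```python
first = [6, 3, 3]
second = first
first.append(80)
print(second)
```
[6, 3, 3, 80]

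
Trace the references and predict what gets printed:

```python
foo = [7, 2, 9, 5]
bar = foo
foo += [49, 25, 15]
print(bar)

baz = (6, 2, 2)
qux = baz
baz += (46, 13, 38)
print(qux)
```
[7, 2, 9, 5, 49, 25, 15]
(6, 2, 2)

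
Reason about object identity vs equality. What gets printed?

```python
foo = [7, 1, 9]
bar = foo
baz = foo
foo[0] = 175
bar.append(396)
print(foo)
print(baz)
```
[175, 1, 9, 396]
[175, 1, 9, 396]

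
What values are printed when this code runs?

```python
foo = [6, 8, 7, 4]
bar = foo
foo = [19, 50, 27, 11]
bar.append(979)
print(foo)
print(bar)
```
[19, 50, 27, 11]
[6, 8, 7, 4, 979]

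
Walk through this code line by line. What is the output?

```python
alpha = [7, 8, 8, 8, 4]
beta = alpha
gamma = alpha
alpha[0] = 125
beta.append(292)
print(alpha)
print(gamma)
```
[125, 8, 8, 8, 4, 292]
[125, 8, 8, 8, 4, 292]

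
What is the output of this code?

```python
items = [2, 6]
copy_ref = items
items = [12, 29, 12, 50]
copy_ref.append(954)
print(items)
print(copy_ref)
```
[12, 29, 12, 50]
[2, 6, 954]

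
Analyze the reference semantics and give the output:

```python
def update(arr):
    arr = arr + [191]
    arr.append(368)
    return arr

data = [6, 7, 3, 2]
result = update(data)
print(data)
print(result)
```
[6, 7, 3, 2]
[6, 7, 3, 2, 191, 368]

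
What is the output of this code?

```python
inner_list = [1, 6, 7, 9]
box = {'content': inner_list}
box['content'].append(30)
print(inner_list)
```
[1, 6, 7, 9, 30]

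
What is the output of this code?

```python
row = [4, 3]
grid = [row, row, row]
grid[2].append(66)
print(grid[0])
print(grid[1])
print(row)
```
[4, 3, 66]
[4, 3, 66]
[4, 3, 66]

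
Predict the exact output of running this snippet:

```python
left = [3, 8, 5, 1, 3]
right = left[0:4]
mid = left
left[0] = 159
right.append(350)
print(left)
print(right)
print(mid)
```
[159, 8, 5, 1, 3]
[3, 8, 5, 1, 350]
[159, 8, 5, 1, 3]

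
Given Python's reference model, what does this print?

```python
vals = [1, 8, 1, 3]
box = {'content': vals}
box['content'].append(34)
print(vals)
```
[1, 8, 1, 3, 34]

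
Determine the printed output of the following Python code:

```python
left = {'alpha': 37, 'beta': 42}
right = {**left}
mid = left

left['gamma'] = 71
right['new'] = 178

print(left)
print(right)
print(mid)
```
{'alpha': 37, 'beta': 42, 'gamma': 71}
{'alpha': 37, 'beta': 42, 'new': 178}
{'alpha': 37, 'beta': 42, 'gamma': 71}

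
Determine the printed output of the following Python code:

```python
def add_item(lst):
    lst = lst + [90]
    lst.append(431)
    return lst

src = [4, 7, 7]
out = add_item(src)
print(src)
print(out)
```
[4, 7, 7]
[4, 7, 7, 90, 431]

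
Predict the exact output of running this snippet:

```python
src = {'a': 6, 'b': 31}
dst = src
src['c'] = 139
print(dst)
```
{'a': 6, 'b': 31, 'c': 139}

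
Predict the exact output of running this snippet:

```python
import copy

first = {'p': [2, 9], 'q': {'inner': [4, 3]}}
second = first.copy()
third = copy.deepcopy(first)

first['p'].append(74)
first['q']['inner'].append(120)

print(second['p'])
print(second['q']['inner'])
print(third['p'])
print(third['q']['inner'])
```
[2, 9, 74]
[4, 3, 120]
[2, 9]
[4, 3]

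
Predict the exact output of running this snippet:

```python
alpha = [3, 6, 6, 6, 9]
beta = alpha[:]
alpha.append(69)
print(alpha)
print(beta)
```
[3, 6, 6, 6, 9, 69]
[3, 6, 6, 6, 9]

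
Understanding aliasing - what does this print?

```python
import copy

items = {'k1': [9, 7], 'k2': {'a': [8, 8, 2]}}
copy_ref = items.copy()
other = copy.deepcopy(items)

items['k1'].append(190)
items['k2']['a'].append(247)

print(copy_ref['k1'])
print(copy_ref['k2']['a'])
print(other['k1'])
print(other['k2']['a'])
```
[9, 7, 190]
[8, 8, 2, 247]
[9, 7]
[8, 8, 2]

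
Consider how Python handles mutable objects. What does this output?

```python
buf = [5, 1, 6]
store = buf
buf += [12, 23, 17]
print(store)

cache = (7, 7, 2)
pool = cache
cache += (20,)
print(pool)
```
[5, 1, 6, 12, 23, 17]
(7, 7, 2)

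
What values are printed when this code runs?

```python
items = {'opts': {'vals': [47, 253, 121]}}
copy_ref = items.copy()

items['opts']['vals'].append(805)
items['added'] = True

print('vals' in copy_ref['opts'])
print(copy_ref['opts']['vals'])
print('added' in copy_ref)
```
True
[47, 253, 121, 805]
False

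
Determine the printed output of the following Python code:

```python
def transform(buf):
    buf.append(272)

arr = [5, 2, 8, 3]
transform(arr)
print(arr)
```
[5, 2, 8, 3, 272]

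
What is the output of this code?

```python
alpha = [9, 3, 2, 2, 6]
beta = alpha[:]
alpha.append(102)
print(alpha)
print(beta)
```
[9, 3, 2, 2, 6, 102]
[9, 3, 2, 2, 6]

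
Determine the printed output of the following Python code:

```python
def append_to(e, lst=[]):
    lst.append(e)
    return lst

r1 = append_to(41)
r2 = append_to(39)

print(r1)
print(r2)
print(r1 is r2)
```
[41, 39]
[41, 39]
True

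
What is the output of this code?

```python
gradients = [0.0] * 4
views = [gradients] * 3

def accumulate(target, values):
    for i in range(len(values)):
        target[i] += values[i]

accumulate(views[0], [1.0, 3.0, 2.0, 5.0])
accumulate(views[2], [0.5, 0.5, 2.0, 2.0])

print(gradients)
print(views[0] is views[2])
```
[1.5, 3.5, 4.0, 7.0]
True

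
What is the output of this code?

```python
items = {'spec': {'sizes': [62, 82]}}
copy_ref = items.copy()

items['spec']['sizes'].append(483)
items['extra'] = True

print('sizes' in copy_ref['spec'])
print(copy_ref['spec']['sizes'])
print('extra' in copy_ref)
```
True
[62, 82, 483]
False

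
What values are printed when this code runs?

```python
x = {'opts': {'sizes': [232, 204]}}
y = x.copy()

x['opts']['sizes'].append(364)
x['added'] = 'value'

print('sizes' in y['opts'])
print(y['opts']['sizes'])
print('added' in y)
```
True
[232, 204, 364]
False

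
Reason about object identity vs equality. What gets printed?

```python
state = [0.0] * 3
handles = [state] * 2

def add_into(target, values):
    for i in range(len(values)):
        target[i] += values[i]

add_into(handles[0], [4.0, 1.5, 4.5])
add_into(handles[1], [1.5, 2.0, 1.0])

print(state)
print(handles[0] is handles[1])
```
[5.5, 3.5, 5.5]
True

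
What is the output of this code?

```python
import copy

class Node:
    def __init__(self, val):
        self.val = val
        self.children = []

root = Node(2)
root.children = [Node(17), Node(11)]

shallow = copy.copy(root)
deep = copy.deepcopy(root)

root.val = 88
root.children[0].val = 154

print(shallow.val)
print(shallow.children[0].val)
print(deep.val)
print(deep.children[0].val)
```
2
154
2
17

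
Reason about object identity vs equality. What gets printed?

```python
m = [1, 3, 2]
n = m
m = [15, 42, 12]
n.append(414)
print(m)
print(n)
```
[15, 42, 12]
[1, 3, 2, 414]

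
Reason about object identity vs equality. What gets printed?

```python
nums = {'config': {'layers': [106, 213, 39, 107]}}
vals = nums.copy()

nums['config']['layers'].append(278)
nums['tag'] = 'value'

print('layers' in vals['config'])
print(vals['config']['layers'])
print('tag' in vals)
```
True
[106, 213, 39, 107, 278]
False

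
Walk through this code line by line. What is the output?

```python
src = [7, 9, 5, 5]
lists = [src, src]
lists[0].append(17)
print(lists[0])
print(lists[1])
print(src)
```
[7, 9, 5, 5, 17]
[7, 9, 5, 5, 17]
[7, 9, 5, 5, 17]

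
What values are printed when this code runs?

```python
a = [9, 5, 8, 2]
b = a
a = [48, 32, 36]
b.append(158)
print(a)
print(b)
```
[48, 32, 36]
[9, 5, 8, 2, 158]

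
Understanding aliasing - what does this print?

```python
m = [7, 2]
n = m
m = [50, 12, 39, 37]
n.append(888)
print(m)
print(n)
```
[50, 12, 39, 37]
[7, 2, 888]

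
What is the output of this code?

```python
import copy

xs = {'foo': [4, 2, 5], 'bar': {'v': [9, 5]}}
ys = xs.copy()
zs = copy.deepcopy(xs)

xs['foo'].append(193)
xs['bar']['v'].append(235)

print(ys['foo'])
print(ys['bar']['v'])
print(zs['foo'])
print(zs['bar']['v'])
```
[4, 2, 5, 193]
[9, 5, 235]
[4, 2, 5]
[9, 5]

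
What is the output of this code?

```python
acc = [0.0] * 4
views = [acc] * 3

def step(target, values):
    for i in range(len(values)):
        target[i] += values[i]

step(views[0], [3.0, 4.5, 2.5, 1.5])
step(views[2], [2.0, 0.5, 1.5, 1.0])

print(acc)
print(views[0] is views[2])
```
[5.0, 5.0, 4.0, 2.5]
True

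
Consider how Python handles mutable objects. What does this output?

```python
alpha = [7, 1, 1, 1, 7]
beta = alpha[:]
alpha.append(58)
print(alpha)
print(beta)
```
[7, 1, 1, 1, 7, 58]
[7, 1, 1, 1, 7]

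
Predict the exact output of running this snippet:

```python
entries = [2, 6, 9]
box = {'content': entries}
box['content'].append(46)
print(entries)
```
[2, 6, 9, 46]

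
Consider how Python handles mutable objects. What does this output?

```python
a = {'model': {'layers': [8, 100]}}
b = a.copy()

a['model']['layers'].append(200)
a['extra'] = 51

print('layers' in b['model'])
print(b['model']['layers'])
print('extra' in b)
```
True
[8, 100, 200]
False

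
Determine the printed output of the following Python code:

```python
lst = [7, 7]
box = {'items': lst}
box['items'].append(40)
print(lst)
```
[7, 7, 40]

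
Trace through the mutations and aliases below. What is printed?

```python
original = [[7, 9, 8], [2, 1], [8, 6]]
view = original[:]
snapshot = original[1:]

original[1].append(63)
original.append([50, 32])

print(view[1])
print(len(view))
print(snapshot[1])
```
[2, 1, 63]
3
[8, 6]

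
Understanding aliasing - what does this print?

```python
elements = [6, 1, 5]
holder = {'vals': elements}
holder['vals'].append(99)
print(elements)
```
[6, 1, 5, 99]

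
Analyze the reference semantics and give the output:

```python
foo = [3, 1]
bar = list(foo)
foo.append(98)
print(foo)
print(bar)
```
[3, 1, 98]
[3, 1]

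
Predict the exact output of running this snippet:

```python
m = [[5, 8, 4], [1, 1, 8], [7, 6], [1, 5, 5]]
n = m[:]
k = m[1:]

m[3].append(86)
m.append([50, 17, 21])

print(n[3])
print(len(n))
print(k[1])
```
[1, 5, 5, 86]
4
[7, 6]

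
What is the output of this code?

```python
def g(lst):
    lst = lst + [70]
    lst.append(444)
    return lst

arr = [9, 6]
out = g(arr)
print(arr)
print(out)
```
[9, 6]
[9, 6, 70, 444]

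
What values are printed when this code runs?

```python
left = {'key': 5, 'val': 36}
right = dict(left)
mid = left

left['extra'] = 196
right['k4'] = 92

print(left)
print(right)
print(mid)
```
{'key': 5, 'val': 36, 'extra': 196}
{'key': 5, 'val': 36, 'k4': 92}
{'key': 5, 'val': 36, 'extra': 196}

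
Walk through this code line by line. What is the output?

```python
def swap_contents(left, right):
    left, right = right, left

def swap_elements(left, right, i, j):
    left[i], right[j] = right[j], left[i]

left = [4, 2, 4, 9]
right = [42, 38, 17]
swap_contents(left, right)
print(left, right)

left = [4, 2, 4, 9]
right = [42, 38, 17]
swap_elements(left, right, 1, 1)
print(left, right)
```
[4, 2, 4, 9] [42, 38, 17]
[4, 38, 4, 9] [42, 2, 17]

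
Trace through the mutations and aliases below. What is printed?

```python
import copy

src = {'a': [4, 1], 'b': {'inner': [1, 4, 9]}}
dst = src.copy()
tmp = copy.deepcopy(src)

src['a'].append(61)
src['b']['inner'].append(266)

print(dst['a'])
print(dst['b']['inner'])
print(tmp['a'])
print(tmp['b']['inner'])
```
[4, 1, 61]
[1, 4, 9, 266]
[4, 1]
[1, 4, 9]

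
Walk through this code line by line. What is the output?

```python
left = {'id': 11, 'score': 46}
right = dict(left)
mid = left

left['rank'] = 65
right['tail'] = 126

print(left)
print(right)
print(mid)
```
{'id': 11, 'score': 46, 'rank': 65}
{'id': 11, 'score': 46, 'tail': 126}
{'id': 11, 'score': 46, 'rank': 65}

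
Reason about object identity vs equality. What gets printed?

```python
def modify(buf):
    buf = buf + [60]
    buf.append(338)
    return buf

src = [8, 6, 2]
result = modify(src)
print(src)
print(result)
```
[8, 6, 2]
[8, 6, 2, 60, 338]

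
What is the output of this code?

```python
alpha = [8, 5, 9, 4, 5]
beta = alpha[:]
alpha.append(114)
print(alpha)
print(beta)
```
[8, 5, 9, 4, 5, 114]
[8, 5, 9, 4, 5]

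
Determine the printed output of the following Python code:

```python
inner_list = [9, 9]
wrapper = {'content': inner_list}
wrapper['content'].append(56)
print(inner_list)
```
[9, 9, 56]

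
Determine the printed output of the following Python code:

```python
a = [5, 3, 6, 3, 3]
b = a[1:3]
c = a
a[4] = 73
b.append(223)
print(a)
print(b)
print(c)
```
[5, 3, 6, 3, 73]
[3, 6, 223]
[5, 3, 6, 3, 73]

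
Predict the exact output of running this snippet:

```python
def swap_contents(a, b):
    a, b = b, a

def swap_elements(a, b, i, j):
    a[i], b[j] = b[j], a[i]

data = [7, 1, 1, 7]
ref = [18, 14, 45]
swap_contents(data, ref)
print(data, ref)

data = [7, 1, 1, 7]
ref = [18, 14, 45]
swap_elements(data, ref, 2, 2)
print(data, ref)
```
[7, 1, 1, 7] [18, 14, 45]
[7, 1, 45, 7] [18, 14, 1]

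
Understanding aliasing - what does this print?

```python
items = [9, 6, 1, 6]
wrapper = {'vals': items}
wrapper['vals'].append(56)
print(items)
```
[9, 6, 1, 6, 56]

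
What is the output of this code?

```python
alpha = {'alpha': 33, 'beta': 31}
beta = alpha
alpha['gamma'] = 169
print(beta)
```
{'alpha': 33, 'beta': 31, 'gamma': 169}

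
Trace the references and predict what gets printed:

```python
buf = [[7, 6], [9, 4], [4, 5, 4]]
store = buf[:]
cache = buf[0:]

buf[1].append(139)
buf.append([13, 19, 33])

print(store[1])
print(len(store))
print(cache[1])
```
[9, 4, 139]
3
[9, 4, 139]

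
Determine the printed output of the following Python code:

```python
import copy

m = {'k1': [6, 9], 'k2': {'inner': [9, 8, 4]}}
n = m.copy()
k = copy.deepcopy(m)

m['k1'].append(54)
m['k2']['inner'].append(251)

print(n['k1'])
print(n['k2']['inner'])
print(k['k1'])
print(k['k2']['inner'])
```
[6, 9, 54]
[9, 8, 4, 251]
[6, 9]
[9, 8, 4]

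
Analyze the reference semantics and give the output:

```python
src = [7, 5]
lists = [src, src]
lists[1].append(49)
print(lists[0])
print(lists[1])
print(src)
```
[7, 5, 49]
[7, 5, 49]
[7, 5, 49]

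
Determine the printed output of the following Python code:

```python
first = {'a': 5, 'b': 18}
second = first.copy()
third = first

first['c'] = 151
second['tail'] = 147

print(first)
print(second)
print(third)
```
{'a': 5, 'b': 18, 'c': 151}
{'a': 5, 'b': 18, 'tail': 147}
{'a': 5, 'b': 18, 'c': 151}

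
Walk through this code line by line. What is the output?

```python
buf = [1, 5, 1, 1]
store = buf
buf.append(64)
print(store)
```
[1, 5, 1, 1, 64]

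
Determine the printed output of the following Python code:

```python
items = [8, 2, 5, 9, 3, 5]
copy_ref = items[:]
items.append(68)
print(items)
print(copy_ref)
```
[8, 2, 5, 9, 3, 5, 68]
[8, 2, 5, 9, 3, 5]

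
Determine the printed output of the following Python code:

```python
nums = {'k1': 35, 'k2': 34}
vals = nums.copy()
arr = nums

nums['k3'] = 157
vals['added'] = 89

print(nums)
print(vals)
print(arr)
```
{'k1': 35, 'k2': 34, 'k3': 157}
{'k1': 35, 'k2': 34, 'added': 89}
{'k1': 35, 'k2': 34, 'k3': 157}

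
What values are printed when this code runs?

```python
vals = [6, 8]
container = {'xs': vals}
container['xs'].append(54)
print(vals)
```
[6, 8, 54]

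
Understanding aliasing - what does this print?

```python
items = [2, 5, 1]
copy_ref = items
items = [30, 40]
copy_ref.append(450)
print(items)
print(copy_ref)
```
[30, 40]
[2, 5, 1, 450]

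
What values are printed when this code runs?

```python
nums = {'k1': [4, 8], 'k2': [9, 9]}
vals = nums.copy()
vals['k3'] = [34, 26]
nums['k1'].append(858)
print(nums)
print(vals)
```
{'k1': [4, 8, 858], 'k2': [9, 9]}
{'k1': [4, 8, 858], 'k2': [9, 9], 'k3': [34, 26]}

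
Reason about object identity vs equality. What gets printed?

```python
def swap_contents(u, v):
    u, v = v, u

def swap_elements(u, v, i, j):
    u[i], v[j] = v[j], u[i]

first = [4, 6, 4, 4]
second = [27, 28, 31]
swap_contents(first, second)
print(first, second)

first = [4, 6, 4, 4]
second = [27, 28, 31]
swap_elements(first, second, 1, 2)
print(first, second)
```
[4, 6, 4, 4] [27, 28, 31]
[4, 31, 4, 4] [27, 28, 6]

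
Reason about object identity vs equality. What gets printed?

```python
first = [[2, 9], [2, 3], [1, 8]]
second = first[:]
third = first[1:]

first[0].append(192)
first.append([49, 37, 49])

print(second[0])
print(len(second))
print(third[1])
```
[2, 9, 192]
3
[1, 8]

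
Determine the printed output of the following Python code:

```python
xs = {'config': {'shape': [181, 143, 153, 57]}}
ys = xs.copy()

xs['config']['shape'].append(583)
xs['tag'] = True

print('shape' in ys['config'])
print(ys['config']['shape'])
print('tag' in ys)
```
True
[181, 143, 153, 57, 583]
False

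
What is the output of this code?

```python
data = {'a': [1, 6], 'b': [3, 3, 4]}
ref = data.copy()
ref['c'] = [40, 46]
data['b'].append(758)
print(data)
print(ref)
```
{'a': [1, 6], 'b': [3, 3, 4, 758]}
{'a': [1, 6], 'b': [3, 3, 4, 758], 'c': [40, 46]}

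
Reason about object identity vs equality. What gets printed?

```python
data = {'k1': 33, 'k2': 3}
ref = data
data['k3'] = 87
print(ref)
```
{'k1': 33, 'k2': 3, 'k3': 87}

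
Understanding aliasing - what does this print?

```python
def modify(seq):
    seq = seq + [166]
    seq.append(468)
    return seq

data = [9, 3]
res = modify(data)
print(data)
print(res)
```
[9, 3]
[9, 3, 166, 468]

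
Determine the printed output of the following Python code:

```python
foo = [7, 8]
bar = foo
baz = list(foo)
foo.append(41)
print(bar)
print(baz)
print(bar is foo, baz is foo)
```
[7, 8, 41]
[7, 8]
True False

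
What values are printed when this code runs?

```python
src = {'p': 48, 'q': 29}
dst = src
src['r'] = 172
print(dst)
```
{'p': 48, 'q': 29, 'r': 172}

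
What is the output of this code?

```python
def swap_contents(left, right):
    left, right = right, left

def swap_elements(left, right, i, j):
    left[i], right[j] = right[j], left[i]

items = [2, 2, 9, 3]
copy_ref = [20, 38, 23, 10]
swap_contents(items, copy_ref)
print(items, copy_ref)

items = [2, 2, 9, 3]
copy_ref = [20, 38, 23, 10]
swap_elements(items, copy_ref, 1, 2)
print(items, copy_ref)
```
[2, 2, 9, 3] [20, 38, 23, 10]
[2, 23, 9, 3] [20, 38, 2, 10]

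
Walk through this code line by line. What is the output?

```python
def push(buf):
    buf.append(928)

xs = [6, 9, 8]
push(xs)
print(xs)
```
[6, 9, 8, 928]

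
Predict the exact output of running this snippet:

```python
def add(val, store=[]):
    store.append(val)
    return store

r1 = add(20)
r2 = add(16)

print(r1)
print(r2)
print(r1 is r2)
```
[20, 16]
[20, 16]
True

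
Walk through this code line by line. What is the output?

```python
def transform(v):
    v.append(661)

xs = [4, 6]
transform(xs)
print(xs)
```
[4, 6, 661]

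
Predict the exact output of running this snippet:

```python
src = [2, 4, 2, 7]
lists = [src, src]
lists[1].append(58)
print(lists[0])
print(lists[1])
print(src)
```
[2, 4, 2, 7, 58]
[2, 4, 2, 7, 58]
[2, 4, 2, 7, 58]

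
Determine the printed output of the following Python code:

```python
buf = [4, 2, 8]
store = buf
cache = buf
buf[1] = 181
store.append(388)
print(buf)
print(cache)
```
[4, 181, 8, 388]
[4, 181, 8, 388]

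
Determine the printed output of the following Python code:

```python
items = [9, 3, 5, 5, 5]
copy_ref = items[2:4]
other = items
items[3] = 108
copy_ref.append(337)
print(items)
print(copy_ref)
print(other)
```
[9, 3, 5, 108, 5]
[5, 5, 337]
[9, 3, 5, 108, 5]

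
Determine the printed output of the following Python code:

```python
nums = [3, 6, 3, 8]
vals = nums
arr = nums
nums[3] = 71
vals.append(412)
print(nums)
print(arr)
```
[3, 6, 3, 71, 412]
[3, 6, 3, 71, 412]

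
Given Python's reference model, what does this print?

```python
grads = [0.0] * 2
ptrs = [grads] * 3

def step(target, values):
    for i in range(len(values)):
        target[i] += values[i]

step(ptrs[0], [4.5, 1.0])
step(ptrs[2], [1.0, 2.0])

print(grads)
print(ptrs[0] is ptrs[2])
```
[5.5, 3.0]
True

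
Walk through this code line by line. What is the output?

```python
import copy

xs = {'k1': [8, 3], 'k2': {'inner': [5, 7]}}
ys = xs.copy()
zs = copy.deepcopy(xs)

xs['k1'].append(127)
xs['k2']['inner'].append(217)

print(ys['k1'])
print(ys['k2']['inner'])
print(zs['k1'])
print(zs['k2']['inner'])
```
[8, 3, 127]
[5, 7, 217]
[8, 3]
[5, 7]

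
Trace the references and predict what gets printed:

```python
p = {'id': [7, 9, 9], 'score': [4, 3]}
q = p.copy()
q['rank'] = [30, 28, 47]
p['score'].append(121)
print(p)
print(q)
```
{'id': [7, 9, 9], 'score': [4, 3, 121]}
{'id': [7, 9, 9], 'score': [4, 3, 121], 'rank': [30, 28, 47]}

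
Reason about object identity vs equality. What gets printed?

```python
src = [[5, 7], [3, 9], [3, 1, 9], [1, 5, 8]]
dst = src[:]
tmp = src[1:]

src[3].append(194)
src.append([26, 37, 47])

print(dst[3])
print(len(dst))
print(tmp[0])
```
[1, 5, 8, 194]
4
[3, 9]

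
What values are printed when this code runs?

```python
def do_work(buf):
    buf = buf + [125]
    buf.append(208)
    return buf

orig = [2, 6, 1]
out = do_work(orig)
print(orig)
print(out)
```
[2, 6, 1]
[2, 6, 1, 125, 208]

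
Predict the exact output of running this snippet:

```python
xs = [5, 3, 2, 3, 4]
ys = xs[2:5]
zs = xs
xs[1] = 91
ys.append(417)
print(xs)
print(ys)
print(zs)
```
[5, 91, 2, 3, 4]
[2, 3, 4, 417]
[5, 91, 2, 3, 4]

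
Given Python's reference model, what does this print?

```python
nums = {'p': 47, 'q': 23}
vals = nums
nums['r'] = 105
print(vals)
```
{'p': 47, 'q': 23, 'r': 105}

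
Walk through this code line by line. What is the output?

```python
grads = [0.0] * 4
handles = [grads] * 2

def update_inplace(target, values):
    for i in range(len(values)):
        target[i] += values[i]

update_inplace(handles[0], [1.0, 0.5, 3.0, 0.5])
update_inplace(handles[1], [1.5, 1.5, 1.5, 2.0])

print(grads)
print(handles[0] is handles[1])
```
[2.5, 2.0, 4.5, 2.5]
True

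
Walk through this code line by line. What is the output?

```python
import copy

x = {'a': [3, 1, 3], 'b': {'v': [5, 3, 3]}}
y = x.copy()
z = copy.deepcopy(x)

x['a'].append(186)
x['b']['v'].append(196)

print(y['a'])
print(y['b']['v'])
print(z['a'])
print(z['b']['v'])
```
[3, 1, 3, 186]
[5, 3, 3, 196]
[3, 1, 3]
[5, 3, 3]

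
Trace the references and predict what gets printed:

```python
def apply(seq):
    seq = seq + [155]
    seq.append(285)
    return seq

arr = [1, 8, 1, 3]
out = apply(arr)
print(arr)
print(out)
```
[1, 8, 1, 3]
[1, 8, 1, 3, 155, 285]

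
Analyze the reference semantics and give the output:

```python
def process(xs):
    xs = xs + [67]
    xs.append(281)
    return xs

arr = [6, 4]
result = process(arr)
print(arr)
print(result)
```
[6, 4]
[6, 4, 67, 281]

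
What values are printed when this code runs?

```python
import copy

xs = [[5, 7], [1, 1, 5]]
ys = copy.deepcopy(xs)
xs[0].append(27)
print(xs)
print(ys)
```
[[5, 7, 27], [1, 1, 5]]
[[5, 7], [1, 1, 5]]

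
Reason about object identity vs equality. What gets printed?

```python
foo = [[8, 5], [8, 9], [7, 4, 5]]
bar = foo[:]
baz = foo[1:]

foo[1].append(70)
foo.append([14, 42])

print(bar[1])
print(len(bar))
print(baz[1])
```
[8, 9, 70]
3
[7, 4, 5]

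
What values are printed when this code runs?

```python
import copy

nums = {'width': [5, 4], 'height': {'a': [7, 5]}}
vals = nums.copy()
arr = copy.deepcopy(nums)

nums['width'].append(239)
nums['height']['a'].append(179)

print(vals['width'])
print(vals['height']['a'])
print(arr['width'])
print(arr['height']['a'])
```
[5, 4, 239]
[7, 5, 179]
[5, 4]
[7, 5]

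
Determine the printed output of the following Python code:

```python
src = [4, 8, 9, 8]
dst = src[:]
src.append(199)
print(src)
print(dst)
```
[4, 8, 9, 8, 199]
[4, 8, 9, 8]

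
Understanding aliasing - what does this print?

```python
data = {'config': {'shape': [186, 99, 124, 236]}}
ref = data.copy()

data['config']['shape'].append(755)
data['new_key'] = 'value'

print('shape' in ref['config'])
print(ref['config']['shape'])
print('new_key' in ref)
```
True
[186, 99, 124, 236, 755]
False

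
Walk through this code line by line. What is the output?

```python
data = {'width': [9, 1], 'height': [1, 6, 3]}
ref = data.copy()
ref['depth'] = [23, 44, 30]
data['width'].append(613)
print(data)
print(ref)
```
{'width': [9, 1, 613], 'height': [1, 6, 3]}
{'width': [9, 1, 613], 'height': [1, 6, 3], 'depth': [23, 44, 30]}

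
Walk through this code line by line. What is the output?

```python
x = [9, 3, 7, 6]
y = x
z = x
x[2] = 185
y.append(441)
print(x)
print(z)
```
[9, 3, 185, 6, 441]
[9, 3, 185, 6, 441]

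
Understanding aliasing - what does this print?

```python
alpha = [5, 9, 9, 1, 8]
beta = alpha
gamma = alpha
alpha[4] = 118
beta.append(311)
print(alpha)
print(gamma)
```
[5, 9, 9, 1, 118, 311]
[5, 9, 9, 1, 118, 311]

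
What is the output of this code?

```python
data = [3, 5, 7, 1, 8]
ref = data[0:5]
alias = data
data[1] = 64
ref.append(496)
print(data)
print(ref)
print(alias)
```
[3, 64, 7, 1, 8]
[3, 5, 7, 1, 8, 496]
[3, 64, 7, 1, 8]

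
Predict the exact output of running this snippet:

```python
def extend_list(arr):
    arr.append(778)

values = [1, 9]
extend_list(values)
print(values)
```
[1, 9, 778]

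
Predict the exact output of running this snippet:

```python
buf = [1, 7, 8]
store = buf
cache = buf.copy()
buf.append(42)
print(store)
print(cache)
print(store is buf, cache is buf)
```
[1, 7, 8, 42]
[1, 7, 8]
True False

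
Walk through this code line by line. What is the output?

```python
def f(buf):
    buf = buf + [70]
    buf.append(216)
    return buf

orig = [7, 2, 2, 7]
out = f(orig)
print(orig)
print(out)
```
[7, 2, 2, 7]
[7, 2, 2, 7, 70, 216]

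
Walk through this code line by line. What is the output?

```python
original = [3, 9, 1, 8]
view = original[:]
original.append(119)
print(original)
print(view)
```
[3, 9, 1, 8, 119]
[3, 9, 1, 8]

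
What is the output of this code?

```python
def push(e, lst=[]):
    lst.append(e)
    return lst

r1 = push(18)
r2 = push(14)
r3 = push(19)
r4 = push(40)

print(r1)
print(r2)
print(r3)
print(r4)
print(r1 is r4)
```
[18, 14, 19, 40]
[18, 14, 19, 40]
[18, 14, 19, 40]
[18, 14, 19, 40]
True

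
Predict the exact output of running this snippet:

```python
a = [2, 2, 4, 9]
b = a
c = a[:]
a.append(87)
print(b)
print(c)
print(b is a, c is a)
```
[2, 2, 4, 9, 87]
[2, 2, 4, 9]
True False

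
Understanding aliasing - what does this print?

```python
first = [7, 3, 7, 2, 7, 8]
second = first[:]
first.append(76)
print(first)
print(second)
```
[7, 3, 7, 2, 7, 8, 76]
[7, 3, 7, 2, 7, 8]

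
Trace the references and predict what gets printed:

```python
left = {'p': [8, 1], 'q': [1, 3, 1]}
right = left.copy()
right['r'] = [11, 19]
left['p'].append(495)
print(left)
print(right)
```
{'p': [8, 1, 495], 'q': [1, 3, 1]}
{'p': [8, 1, 495], 'q': [1, 3, 1], 'r': [11, 19]}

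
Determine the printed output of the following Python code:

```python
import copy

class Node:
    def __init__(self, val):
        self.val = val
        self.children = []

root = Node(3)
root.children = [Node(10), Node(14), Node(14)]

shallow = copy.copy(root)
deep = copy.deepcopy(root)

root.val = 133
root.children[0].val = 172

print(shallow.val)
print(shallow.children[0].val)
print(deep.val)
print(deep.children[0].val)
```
3
172
3
10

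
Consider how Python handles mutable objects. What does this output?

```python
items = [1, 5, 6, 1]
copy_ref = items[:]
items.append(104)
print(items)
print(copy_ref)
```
[1, 5, 6, 1, 104]
[1, 5, 6, 1]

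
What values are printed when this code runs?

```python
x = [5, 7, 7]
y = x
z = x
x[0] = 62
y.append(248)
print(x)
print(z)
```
[62, 7, 7, 248]
[62, 7, 7, 248]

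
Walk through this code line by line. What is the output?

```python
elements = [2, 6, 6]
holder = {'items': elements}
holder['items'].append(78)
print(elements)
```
[2, 6, 6, 78]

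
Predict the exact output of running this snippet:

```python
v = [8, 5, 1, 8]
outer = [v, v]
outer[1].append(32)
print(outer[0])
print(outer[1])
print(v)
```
[8, 5, 1, 8, 32]
[8, 5, 1, 8, 32]
[8, 5, 1, 8, 32]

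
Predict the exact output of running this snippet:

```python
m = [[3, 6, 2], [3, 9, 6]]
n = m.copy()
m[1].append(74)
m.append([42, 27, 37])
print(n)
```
[[3, 6, 2], [3, 9, 6, 74]]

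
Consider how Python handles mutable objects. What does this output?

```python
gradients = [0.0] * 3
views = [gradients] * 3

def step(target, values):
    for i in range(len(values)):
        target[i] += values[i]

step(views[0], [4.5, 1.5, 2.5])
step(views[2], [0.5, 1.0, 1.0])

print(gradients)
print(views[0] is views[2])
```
[5.0, 2.5, 3.5]
True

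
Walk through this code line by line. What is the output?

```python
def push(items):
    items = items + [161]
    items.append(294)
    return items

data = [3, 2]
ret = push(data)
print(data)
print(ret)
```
[3, 2]
[3, 2, 161, 294]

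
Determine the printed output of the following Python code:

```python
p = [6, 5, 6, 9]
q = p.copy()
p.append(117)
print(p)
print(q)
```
[6, 5, 6, 9, 117]
[6, 5, 6, 9]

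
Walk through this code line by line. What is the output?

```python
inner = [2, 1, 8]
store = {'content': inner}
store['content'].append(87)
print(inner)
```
[2, 1, 8, 87]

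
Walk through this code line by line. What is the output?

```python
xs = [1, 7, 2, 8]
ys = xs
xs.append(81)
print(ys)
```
[1, 7, 2, 8, 81]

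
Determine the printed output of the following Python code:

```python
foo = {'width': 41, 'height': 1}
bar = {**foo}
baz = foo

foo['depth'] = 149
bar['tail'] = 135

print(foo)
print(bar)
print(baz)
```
{'width': 41, 'height': 1, 'depth': 149}
{'width': 41, 'height': 1, 'tail': 135}
{'width': 41, 'height': 1, 'depth': 149}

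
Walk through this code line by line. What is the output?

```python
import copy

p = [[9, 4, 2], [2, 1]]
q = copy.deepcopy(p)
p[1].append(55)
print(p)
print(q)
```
[[9, 4, 2], [2, 1, 55]]
[[9, 4, 2], [2, 1]]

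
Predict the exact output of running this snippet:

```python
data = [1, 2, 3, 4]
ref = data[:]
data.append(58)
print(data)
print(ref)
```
[1, 2, 3, 4, 58]
[1, 2, 3, 4]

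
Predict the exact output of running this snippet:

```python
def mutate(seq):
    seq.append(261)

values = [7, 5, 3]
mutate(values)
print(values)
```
[7, 5, 3, 261]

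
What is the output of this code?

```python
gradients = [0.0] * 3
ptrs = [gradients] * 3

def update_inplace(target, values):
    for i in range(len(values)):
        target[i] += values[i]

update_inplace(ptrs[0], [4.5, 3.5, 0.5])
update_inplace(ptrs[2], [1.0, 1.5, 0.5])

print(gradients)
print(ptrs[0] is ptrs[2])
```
[5.5, 5.0, 1.0]
True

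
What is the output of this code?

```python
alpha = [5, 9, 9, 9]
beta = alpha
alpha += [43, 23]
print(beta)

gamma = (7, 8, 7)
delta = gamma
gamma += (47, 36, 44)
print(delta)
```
[5, 9, 9, 9, 43, 23]
(7, 8, 7)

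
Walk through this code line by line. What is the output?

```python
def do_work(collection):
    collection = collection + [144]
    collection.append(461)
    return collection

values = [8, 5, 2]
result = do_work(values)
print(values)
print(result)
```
[8, 5, 2]
[8, 5, 2, 144, 461]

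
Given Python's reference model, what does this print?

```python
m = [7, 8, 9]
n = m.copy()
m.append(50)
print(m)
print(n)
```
[7, 8, 9, 50]
[7, 8, 9]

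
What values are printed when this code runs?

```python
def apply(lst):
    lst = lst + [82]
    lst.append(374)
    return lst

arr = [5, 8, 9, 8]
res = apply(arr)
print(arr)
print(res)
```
[5, 8, 9, 8]
[5, 8, 9, 8, 82, 374]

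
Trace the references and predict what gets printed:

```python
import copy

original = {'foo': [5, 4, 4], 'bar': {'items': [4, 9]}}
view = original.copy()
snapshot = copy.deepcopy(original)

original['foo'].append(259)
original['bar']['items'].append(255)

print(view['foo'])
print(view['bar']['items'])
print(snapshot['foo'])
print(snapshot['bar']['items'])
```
[5, 4, 4, 259]
[4, 9, 255]
[5, 4, 4]
[4, 9]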